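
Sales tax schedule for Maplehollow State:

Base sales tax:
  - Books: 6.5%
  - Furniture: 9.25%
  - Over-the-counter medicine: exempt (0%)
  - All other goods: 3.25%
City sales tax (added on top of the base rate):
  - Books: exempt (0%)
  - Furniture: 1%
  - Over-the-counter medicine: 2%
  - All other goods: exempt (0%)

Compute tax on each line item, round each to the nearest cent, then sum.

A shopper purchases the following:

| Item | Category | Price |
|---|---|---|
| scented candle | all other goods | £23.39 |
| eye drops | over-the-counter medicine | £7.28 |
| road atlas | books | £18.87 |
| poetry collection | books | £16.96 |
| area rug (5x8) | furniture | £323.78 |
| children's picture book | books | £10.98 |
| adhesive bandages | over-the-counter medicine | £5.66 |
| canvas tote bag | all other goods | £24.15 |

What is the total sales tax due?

Scented candle £23.39: all other goods → 3.25% + 0% city = 3.25% → £0.76
Eye drops £7.28: over-the-counter medicine → 0% + 2% city = 2% → £0.15
Road atlas £18.87: books → 6.5% + 0% city = 6.5% → £1.23
Poetry collection £16.96: books → 6.5% + 0% city = 6.5% → £1.10
Area rug (5x8) £323.78: furniture → 9.25% + 1% city = 10.25% → £33.19
Children's picture book £10.98: books → 6.5% + 0% city = 6.5% → £0.71
Adhesive bandages £5.66: over-the-counter medicine → 0% + 2% city = 2% → £0.11
Canvas tote bag £24.15: all other goods → 3.25% + 0% city = 3.25% → £0.78
Total tax = £0.76 + £0.15 + £1.23 + £1.10 + £33.19 + £0.71 + £0.11 + £0.78 = £38.03

£38.03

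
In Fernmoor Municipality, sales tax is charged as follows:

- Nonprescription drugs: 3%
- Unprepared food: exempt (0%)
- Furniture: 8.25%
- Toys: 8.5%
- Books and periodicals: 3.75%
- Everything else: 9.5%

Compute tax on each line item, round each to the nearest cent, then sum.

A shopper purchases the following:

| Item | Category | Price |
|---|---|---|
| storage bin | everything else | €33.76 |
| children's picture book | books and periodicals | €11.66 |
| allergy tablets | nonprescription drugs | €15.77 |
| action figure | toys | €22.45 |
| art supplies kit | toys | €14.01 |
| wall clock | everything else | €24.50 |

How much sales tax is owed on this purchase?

€9.55

Storage bin €33.76: everything else → 9.5% → €3.21
Children's picture book €11.66: books and periodicals → 3.75% → €0.44
Allergy tablets €15.77: nonprescription drugs → 3% → €0.47
Action figure €22.45: toys → 8.5% → €1.91
Art supplies kit €14.01: toys → 8.5% → €1.19
Wall clock €24.50: everything else → 9.5% → €2.33
Total tax = €3.21 + €0.44 + €0.47 + €1.91 + €1.19 + €2.33 = €9.55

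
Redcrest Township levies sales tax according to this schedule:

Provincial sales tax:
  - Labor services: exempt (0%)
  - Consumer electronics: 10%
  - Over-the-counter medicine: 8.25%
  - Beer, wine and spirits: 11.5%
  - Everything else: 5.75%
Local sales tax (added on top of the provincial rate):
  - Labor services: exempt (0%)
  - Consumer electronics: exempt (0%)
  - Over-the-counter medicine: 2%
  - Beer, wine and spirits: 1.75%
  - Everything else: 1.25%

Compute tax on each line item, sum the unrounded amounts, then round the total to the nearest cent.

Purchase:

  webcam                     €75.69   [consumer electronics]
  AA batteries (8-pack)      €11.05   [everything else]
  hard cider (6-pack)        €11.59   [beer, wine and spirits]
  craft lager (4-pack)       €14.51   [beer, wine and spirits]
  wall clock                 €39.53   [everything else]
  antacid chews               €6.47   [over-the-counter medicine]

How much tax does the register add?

€15.23

Webcam €75.69: consumer electronics → 10% + 0% local = 10% → €7.569
AA batteries (8-pack) €11.05: everything else → 5.75% + 1.25% local = 7% → €0.7735
Hard cider (6-pack) €11.59: beer, wine and spirits → 11.5% + 1.75% local = 13.25% → €1.535675
Craft lager (4-pack) €14.51: beer, wine and spirits → 11.5% + 1.75% local = 13.25% → €1.922575
Wall clock €39.53: everything else → 5.75% + 1.25% local = 7% → €2.7671
Antacid chews €6.47: over-the-counter medicine → 8.25% + 2% local = 10.25% → €0.663175
Unrounded tax sum = €15.231025 → €15.23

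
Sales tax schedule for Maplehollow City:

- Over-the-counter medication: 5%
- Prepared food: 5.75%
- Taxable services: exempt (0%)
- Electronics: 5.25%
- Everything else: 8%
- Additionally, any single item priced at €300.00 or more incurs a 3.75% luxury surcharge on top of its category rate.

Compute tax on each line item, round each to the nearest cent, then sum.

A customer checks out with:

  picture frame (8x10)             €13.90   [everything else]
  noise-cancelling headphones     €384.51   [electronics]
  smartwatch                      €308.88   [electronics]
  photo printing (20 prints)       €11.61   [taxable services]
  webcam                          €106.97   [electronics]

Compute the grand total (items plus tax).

Picture frame (8x10) €13.90: everything else → 8% → €1.11
Noise-cancelling headphones €384.51: electronics → 5.25% + 3.75% surcharge = 9% → €34.61
Smartwatch €308.88: electronics → 5.25% + 3.75% surcharge = 9% → €27.80
Photo printing (20 prints) €11.61: taxable services → 0% → €0.00
Webcam €106.97: electronics → 5.25% → €5.62
Subtotal = €825.87; tax = €69.14; total due = €895.01

€895.01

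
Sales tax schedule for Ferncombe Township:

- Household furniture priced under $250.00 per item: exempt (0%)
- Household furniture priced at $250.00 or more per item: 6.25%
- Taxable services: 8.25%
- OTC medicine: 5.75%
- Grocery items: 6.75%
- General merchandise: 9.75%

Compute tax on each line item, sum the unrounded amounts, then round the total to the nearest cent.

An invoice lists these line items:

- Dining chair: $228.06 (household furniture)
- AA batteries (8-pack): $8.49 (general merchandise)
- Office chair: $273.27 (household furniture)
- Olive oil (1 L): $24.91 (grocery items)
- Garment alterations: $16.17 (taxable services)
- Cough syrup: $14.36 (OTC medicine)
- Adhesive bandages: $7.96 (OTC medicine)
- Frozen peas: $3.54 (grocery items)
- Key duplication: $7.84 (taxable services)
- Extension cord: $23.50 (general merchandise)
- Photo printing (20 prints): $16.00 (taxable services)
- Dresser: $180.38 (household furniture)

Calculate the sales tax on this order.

Dining chair $228.06: household furniture, under $250.00 → 0% → $0.00
AA batteries (8-pack) $8.49: general merchandise → 9.75% → $0.827775
Office chair $273.27: household furniture, $250.00 or more → 6.25% → $17.079375
Olive oil (1 L) $24.91: grocery items → 6.75% → $1.681425
Garment alterations $16.17: taxable services → 8.25% → $1.334025
Cough syrup $14.36: OTC medicine → 5.75% → $0.8257
Adhesive bandages $7.96: OTC medicine → 5.75% → $0.4577
Frozen peas $3.54: grocery items → 6.75% → $0.23895
Key duplication $7.84: taxable services → 8.25% → $0.6468
Extension cord $23.50: general merchandise → 9.75% → $2.29125
Photo printing (20 prints) $16.00: taxable services → 8.25% → $1.32
Dresser $180.38: household furniture, under $250.00 → 0% → $0.00
Unrounded tax sum = $26.703 → $26.70

$26.70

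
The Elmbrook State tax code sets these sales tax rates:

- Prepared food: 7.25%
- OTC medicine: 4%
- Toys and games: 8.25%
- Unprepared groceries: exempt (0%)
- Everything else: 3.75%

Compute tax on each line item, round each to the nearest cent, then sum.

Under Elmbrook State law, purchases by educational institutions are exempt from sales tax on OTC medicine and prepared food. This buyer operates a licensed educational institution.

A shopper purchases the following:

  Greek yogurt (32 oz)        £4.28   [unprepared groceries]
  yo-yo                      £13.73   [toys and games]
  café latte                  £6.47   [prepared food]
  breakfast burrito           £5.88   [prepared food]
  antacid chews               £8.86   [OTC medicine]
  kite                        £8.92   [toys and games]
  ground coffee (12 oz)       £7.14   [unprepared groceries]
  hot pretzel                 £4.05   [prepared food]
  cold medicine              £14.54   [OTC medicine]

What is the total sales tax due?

£1.87

Greek yogurt (32 oz) £4.28: unprepared groceries → 0% → £0.00
Yo-yo £13.73: toys and games → 8.25% → £1.13
Café latte £6.47: prepared food, buyer-exempt → 0% → £0.00
Breakfast burrito £5.88: prepared food, buyer-exempt → 0% → £0.00
Antacid chews £8.86: OTC medicine, buyer-exempt → 0% → £0.00
Kite £8.92: toys and games → 8.25% → £0.74
Ground coffee (12 oz) £7.14: unprepared groceries → 0% → £0.00
Hot pretzel £4.05: prepared food, buyer-exempt → 0% → £0.00
Cold medicine £14.54: OTC medicine, buyer-exempt → 0% → £0.00
Total tax = £1.13 + £0.74 = £1.87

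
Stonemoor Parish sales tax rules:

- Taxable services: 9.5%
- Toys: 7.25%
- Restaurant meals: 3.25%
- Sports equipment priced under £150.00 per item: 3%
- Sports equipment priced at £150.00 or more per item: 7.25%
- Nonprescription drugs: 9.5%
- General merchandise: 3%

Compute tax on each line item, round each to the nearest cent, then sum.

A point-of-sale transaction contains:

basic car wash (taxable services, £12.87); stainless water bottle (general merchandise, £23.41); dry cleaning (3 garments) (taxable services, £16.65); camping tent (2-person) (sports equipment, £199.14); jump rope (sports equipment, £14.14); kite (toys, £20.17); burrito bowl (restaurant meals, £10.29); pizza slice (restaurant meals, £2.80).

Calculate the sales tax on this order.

£20.24

Basic car wash £12.87: taxable services → 9.5% → £1.22
Stainless water bottle £23.41: general merchandise → 3% → £0.70
Dry cleaning (3 garments) £16.65: taxable services → 9.5% → £1.58
Camping tent (2-person) £199.14: sports equipment, £150.00 or more → 7.25% → £14.44
Jump rope £14.14: sports equipment, under £150.00 → 3% → £0.42
Kite £20.17: toys → 7.25% → £1.46
Burrito bowl £10.29: restaurant meals → 3.25% → £0.33
Pizza slice £2.80: restaurant meals → 3.25% → £0.09
Total tax = £1.22 + £0.70 + £1.58 + £14.44 + £0.42 + £1.46 + £0.33 + £0.09 = £20.24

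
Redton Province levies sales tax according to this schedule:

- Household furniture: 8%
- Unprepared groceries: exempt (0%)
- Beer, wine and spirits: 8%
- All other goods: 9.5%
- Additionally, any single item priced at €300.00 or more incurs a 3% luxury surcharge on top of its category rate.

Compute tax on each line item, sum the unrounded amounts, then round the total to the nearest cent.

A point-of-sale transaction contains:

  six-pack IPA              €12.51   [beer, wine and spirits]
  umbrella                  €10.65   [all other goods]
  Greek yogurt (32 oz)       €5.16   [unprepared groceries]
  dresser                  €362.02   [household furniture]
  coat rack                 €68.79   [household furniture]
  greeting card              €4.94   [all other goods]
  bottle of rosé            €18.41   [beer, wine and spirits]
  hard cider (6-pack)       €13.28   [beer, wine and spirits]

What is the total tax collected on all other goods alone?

€1.48

Umbrella €10.65: all other goods → 9.5% → €1.01175
Greeting card €4.94: all other goods → 9.5% → €0.4693
Tax on all other goods: unrounded sum = €1.48105 → €1.48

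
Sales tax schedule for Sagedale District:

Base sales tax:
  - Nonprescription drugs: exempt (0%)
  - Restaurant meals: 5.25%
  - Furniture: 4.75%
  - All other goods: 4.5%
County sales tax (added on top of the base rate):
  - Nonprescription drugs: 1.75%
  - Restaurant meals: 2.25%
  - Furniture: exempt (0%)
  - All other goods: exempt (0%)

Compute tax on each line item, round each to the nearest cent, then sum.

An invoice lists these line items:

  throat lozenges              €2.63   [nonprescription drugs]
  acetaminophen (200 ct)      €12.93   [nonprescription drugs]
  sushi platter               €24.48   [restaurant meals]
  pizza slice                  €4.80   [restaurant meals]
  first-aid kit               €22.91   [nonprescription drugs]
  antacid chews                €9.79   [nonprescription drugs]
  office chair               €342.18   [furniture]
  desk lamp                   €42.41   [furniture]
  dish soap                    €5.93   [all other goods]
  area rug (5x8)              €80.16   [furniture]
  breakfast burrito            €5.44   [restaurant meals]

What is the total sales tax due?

Throat lozenges €2.63: nonprescription drugs → 0% + 1.75% county = 1.75% → €0.05
Acetaminophen (200 ct) €12.93: nonprescription drugs → 0% + 1.75% county = 1.75% → €0.23
Sushi platter €24.48: restaurant meals → 5.25% + 2.25% county = 7.5% → €1.84
Pizza slice €4.80: restaurant meals → 5.25% + 2.25% county = 7.5% → €0.36
First-aid kit €22.91: nonprescription drugs → 0% + 1.75% county = 1.75% → €0.40
Antacid chews €9.79: nonprescription drugs → 0% + 1.75% county = 1.75% → €0.17
Office chair €342.18: furniture → 4.75% + 0% county = 4.75% → €16.25
Desk lamp €42.41: furniture → 4.75% + 0% county = 4.75% → €2.01
Dish soap €5.93: all other goods → 4.5% + 0% county = 4.5% → €0.27
Area rug (5x8) €80.16: furniture → 4.75% + 0% county = 4.75% → €3.81
Breakfast burrito €5.44: restaurant meals → 5.25% + 2.25% county = 7.5% → €0.41
Total tax = €0.05 + €0.23 + €1.84 + €0.36 + €0.40 + €0.17 + €16.25 + €2.01 + €0.27 + €3.81 + €0.41 = €25.80

€25.80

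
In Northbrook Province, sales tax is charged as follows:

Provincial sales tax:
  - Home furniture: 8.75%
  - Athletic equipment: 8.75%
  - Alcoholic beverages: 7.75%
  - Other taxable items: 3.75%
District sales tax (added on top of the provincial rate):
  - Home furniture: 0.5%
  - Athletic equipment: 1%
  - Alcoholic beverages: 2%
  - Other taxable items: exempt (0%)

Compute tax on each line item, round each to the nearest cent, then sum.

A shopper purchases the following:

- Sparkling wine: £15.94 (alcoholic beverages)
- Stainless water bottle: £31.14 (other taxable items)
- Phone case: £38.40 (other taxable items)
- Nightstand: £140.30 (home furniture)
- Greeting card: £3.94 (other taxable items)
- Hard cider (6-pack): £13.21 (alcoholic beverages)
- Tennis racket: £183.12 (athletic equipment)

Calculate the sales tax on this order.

£36.43

Sparkling wine £15.94: alcoholic beverages → 7.75% + 2% district = 9.75% → £1.55
Stainless water bottle £31.14: other taxable items → 3.75% + 0% district = 3.75% → £1.17
Phone case £38.40: other taxable items → 3.75% + 0% district = 3.75% → £1.44
Nightstand £140.30: home furniture → 8.75% + 0.5% district = 9.25% → £12.98
Greeting card £3.94: other taxable items → 3.75% + 0% district = 3.75% → £0.15
Hard cider (6-pack) £13.21: alcoholic beverages → 7.75% + 2% district = 9.75% → £1.29
Tennis racket £183.12: athletic equipment → 8.75% + 1% district = 9.75% → £17.85
Total tax = £1.55 + £1.17 + £1.44 + £12.98 + £0.15 + £1.29 + £17.85 = £36.43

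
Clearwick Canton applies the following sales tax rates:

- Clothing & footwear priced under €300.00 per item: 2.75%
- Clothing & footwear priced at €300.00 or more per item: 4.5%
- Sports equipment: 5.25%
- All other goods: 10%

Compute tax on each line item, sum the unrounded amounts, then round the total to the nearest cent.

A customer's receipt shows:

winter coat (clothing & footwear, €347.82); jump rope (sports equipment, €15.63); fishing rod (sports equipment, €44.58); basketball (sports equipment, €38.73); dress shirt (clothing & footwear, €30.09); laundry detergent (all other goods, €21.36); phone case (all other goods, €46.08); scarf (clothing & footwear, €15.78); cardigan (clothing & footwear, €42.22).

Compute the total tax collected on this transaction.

Winter coat €347.82: clothing & footwear, €300.00 or more → 4.5% → €15.6519
Jump rope €15.63: sports equipment → 5.25% → €0.820575
Fishing rod €44.58: sports equipment → 5.25% → €2.34045
Basketball €38.73: sports equipment → 5.25% → €2.033325
Dress shirt €30.09: clothing & footwear, under €300.00 → 2.75% → €0.827475
Laundry detergent €21.36: all other goods → 10% → €2.136
Phone case €46.08: all other goods → 10% → €4.608
Scarf €15.78: clothing & footwear, under €300.00 → 2.75% → €0.43395
Cardigan €42.22: clothing & footwear, under €300.00 → 2.75% → €1.16105
Unrounded tax sum = €30.012725 → €30.01

€30.01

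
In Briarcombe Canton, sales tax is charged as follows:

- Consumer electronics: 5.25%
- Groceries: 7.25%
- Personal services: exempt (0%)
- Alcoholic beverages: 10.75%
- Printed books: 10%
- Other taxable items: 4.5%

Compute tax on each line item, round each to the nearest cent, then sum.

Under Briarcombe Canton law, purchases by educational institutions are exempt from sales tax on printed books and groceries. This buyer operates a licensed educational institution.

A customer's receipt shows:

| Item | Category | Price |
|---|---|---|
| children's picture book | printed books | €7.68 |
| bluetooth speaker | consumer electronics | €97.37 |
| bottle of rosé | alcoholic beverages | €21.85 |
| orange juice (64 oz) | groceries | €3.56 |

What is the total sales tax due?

€7.46

Children's picture book €7.68: printed books, buyer-exempt → 0% → €0.00
Bluetooth speaker €97.37: consumer electronics → 5.25% → €5.11
Bottle of rosé €21.85: alcoholic beverages → 10.75% → €2.35
Orange juice (64 oz) €3.56: groceries, buyer-exempt → 0% → €0.00
Total tax = €5.11 + €2.35 = €7.46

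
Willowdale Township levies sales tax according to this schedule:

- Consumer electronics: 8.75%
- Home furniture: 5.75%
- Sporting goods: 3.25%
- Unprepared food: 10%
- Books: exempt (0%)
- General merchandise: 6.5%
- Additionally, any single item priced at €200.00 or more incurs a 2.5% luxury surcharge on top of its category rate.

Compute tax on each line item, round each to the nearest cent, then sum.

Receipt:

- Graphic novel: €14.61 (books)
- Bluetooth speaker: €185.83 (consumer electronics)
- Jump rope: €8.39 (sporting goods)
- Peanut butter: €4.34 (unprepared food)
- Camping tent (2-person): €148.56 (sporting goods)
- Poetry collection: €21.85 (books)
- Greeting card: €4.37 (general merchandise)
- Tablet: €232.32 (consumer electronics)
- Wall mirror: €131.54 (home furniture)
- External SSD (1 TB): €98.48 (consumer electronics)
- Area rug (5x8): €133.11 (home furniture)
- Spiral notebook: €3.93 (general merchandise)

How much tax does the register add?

€72.30

Graphic novel €14.61: books → 0% → €0.00
Bluetooth speaker €185.83: consumer electronics → 8.75% → €16.26
Jump rope €8.39: sporting goods → 3.25% → €0.27
Peanut butter €4.34: unprepared food → 10% → €0.43
Camping tent (2-person) €148.56: sporting goods → 3.25% → €4.83
Poetry collection €21.85: books → 0% → €0.00
Greeting card €4.37: general merchandise → 6.5% → €0.28
Tablet €232.32: consumer electronics → 8.75% + 2.5% surcharge = 11.25% → €26.14
Wall mirror €131.54: home furniture → 5.75% → €7.56
External SSD (1 TB) €98.48: consumer electronics → 8.75% → €8.62
Area rug (5x8) €133.11: home furniture → 5.75% → €7.65
Spiral notebook €3.93: general merchandise → 6.5% → €0.26
Total tax = €16.26 + €0.27 + €0.43 + €4.83 + €0.28 + €26.14 + €7.56 + €8.62 + €7.65 + €0.26 = €72.30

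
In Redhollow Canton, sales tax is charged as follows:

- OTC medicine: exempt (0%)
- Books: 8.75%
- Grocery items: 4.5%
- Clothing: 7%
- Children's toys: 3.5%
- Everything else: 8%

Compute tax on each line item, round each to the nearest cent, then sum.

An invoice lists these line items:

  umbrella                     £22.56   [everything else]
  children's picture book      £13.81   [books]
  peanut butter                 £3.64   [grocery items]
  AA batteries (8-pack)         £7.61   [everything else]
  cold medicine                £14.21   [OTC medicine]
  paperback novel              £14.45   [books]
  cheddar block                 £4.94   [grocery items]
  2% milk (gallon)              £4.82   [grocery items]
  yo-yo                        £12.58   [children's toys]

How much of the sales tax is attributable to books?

Children's picture book £13.81: books → 8.75% → £1.21
Paperback novel £14.45: books → 8.75% → £1.26
Tax on books = £1.21 + £1.26 = £2.47

£2.47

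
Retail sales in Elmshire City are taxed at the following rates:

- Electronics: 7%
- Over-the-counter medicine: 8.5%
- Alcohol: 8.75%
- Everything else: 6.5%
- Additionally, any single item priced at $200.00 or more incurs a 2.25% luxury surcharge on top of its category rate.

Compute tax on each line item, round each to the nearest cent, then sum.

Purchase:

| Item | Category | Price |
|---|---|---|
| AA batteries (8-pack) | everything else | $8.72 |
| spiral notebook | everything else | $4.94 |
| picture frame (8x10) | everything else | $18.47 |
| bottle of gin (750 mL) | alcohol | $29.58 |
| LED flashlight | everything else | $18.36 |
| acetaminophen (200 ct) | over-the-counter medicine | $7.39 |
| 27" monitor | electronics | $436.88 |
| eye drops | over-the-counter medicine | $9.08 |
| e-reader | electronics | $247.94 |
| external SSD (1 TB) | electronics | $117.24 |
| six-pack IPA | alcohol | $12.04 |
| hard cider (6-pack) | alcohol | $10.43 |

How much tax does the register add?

AA batteries (8-pack) $8.72: everything else → 6.5% → $0.57
Spiral notebook $4.94: everything else → 6.5% → $0.32
Picture frame (8x10) $18.47: everything else → 6.5% → $1.20
Bottle of gin (750 mL) $29.58: alcohol → 8.75% → $2.59
LED flashlight $18.36: everything else → 6.5% → $1.19
Acetaminophen (200 ct) $7.39: over-the-counter medicine → 8.5% → $0.63
27" monitor $436.88: electronics → 7% + 2.25% surcharge = 9.25% → $40.41
Eye drops $9.08: over-the-counter medicine → 8.5% → $0.77
E-reader $247.94: electronics → 7% + 2.25% surcharge = 9.25% → $22.93
External SSD (1 TB) $117.24: electronics → 7% → $8.21
Six-pack IPA $12.04: alcohol → 8.75% → $1.05
Hard cider (6-pack) $10.43: alcohol → 8.75% → $0.91
Total tax = $0.57 + $0.32 + $1.20 + $2.59 + $1.19 + $0.63 + $40.41 + $0.77 + $22.93 + $8.21 + $1.05 + $0.91 = $80.78

$80.78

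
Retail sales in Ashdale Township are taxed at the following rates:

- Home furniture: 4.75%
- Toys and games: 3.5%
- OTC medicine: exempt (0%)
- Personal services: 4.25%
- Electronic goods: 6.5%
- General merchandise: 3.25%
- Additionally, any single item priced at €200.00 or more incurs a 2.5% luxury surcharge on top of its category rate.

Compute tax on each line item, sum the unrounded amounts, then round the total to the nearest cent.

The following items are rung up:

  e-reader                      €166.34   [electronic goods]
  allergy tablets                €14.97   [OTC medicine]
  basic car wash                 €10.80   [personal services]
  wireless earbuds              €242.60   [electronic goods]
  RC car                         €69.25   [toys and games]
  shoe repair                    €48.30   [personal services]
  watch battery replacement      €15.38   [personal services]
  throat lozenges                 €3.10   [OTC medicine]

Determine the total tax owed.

E-reader €166.34: electronic goods → 6.5% → €10.8121
Allergy tablets €14.97: OTC medicine → 0% → €0.00
Basic car wash €10.80: personal services → 4.25% → €0.459
Wireless earbuds €242.60: electronic goods → 6.5% + 2.5% surcharge = 9% → €21.834
RC car €69.25: toys and games → 3.5% → €2.42375
Shoe repair €48.30: personal services → 4.25% → €2.05275
Watch battery replacement €15.38: personal services → 4.25% → €0.65365
Throat lozenges €3.10: OTC medicine → 0% → €0.00
Unrounded tax sum = €38.23525 → €38.24

€38.24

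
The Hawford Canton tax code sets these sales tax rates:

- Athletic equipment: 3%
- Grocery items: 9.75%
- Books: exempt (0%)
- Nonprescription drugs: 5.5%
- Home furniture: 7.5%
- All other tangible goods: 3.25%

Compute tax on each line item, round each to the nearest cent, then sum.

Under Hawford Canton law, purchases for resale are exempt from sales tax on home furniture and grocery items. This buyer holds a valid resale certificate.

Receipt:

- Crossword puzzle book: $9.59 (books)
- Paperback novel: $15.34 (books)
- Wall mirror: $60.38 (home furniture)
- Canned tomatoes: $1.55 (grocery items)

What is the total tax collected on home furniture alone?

Wall mirror $60.38: home furniture, buyer-exempt → 0% → $0.00
Tax on home furniture = $0.00

$0.00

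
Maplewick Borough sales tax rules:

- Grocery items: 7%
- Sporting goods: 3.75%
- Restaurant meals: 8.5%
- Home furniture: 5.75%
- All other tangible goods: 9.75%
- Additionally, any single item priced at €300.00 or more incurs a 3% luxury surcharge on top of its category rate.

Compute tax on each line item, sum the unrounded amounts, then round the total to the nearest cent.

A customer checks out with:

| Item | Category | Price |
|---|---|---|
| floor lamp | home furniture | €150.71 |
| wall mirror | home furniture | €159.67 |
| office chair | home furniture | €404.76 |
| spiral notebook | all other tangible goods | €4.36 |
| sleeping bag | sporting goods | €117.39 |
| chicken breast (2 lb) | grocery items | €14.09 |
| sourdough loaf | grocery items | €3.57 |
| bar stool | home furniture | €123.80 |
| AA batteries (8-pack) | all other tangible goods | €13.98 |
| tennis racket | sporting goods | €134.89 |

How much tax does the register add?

Floor lamp €150.71: home furniture → 5.75% → €8.665825
Wall mirror €159.67: home furniture → 5.75% → €9.181025
Office chair €404.76: home furniture → 5.75% + 3% surcharge = 8.75% → €35.4165
Spiral notebook €4.36: all other tangible goods → 9.75% → €0.4251
Sleeping bag €117.39: sporting goods → 3.75% → €4.402125
Chicken breast (2 lb) €14.09: grocery items → 7% → €0.9863
Sourdough loaf €3.57: grocery items → 7% → €0.2499
Bar stool €123.80: home furniture → 5.75% → €7.1185
AA batteries (8-pack) €13.98: all other tangible goods → 9.75% → €1.36305
Tennis racket €134.89: sporting goods → 3.75% → €5.058375
Unrounded tax sum = €72.8667 → €72.87

€72.87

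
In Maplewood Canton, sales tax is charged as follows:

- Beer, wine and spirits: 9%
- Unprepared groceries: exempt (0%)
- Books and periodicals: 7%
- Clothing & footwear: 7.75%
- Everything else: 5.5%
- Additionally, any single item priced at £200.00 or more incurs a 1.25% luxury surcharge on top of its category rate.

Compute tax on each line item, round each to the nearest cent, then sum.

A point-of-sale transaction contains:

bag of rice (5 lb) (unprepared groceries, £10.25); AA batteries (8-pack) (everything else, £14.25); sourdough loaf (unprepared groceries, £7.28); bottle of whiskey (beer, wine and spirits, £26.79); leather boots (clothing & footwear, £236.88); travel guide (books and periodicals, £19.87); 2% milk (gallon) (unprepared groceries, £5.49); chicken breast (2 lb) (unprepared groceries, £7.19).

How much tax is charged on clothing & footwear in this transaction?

£21.32

Leather boots £236.88: clothing & footwear → 7.75% + 1.25% surcharge = 9% → £21.32
Tax on clothing & footwear = £21.32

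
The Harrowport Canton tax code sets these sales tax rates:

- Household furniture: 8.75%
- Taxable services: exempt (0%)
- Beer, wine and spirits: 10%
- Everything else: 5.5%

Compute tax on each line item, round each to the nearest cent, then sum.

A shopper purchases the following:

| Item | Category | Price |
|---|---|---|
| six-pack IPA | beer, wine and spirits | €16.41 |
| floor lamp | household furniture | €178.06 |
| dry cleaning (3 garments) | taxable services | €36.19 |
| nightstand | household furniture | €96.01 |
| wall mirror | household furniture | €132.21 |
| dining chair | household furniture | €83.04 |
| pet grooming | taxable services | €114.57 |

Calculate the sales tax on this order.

Six-pack IPA €16.41: beer, wine and spirits → 10% → €1.64
Floor lamp €178.06: household furniture → 8.75% → €15.58
Dry cleaning (3 garments) €36.19: taxable services → 0% → €0.00
Nightstand €96.01: household furniture → 8.75% → €8.40
Wall mirror €132.21: household furniture → 8.75% → €11.57
Dining chair €83.04: household furniture → 8.75% → €7.27
Pet grooming €114.57: taxable services → 0% → €0.00
Total tax = €1.64 + €15.58 + €8.40 + €11.57 + €7.27 = €44.46

€44.46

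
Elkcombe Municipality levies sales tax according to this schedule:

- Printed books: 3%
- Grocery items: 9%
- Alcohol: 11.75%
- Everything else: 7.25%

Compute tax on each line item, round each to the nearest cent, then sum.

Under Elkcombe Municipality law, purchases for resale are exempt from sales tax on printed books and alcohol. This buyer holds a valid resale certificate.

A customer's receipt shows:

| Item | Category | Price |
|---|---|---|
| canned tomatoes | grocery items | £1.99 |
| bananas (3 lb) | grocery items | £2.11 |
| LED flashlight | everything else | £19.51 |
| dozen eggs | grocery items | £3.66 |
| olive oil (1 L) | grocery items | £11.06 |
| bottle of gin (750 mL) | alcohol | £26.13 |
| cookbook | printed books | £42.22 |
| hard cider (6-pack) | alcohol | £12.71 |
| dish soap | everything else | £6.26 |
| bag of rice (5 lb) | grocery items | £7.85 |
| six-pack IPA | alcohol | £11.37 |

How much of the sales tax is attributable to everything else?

£1.86

LED flashlight £19.51: everything else → 7.25% → £1.41
Dish soap £6.26: everything else → 7.25% → £0.45
Tax on everything else = £1.41 + £0.45 = £1.86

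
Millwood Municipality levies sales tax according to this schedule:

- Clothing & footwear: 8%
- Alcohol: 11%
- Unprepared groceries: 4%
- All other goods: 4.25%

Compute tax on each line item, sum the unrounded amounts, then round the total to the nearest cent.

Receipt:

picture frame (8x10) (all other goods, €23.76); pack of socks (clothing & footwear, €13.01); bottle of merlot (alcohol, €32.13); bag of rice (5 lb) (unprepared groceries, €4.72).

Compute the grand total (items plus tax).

Picture frame (8x10) €23.76: all other goods → 4.25% → €1.0098
Pack of socks €13.01: clothing & footwear → 8% → €1.0408
Bottle of merlot €32.13: alcohol → 11% → €3.5343
Bag of rice (5 lb) €4.72: unprepared groceries → 4% → €0.1888
Subtotal = €73.62; unrounded tax = €5.7737 → €5.77; total due = €79.39

€79.39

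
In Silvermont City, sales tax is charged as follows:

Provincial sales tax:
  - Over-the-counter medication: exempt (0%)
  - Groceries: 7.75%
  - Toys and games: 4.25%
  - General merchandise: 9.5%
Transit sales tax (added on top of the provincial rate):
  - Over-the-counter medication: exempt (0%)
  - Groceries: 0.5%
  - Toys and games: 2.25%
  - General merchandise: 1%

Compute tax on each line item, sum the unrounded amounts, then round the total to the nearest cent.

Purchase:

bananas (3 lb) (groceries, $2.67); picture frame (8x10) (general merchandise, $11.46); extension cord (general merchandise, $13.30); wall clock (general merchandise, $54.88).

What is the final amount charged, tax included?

$90.89

Bananas (3 lb) $2.67: groceries → 7.75% + 0.5% transit = 8.25% → $0.220275
Picture frame (8x10) $11.46: general merchandise → 9.5% + 1% transit = 10.5% → $1.2033
Extension cord $13.30: general merchandise → 9.5% + 1% transit = 10.5% → $1.3965
Wall clock $54.88: general merchandise → 9.5% + 1% transit = 10.5% → $5.7624
Subtotal = $82.31; unrounded tax = $8.582475 → $8.58; total due = $90.89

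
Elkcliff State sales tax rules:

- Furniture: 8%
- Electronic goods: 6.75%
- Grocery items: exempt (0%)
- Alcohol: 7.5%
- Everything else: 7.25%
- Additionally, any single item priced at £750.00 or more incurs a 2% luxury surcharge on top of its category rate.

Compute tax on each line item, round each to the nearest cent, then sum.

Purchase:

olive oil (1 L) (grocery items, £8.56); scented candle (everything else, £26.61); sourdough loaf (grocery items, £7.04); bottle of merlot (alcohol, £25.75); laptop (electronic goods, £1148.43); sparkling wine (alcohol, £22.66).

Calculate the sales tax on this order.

Olive oil (1 L) £8.56: grocery items → 0% → £0.00
Scented candle £26.61: everything else → 7.25% → £1.93
Sourdough loaf £7.04: grocery items → 0% → £0.00
Bottle of merlot £25.75: alcohol → 7.5% → £1.93
Laptop £1148.43: electronic goods → 6.75% + 2% surcharge = 8.75% → £100.49
Sparkling wine £22.66: alcohol → 7.5% → £1.70
Total tax = £1.93 + £1.93 + £100.49 + £1.70 = £106.05

£106.05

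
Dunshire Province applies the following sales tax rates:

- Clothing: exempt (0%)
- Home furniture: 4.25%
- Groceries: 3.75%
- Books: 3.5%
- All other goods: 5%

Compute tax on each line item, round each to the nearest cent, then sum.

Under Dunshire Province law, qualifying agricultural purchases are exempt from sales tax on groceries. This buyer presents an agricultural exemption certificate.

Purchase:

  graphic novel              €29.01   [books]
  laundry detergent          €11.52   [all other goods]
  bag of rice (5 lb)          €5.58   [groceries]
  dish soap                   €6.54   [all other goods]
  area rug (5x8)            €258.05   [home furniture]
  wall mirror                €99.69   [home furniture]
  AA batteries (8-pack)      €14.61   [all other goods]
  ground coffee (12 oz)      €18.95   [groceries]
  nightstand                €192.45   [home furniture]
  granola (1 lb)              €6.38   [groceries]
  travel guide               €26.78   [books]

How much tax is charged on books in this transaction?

€1.96

Graphic novel €29.01: books → 3.5% → €1.02
Travel guide €26.78: books → 3.5% → €0.94
Tax on books = €1.02 + €0.94 = €1.96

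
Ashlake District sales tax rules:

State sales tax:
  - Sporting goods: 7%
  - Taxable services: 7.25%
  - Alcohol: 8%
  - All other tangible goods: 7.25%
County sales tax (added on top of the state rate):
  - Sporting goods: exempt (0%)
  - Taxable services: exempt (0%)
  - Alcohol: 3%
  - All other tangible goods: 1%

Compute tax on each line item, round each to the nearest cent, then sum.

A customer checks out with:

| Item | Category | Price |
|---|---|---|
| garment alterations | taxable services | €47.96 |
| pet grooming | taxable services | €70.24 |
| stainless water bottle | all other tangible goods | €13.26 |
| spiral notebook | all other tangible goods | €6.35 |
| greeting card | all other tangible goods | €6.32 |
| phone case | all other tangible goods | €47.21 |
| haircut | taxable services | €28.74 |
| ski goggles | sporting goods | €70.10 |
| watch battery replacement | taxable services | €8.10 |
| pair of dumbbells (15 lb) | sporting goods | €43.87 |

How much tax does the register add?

Garment alterations €47.96: taxable services → 7.25% + 0% county = 7.25% → €3.48
Pet grooming €70.24: taxable services → 7.25% + 0% county = 7.25% → €5.09
Stainless water bottle €13.26: all other tangible goods → 7.25% + 1% county = 8.25% → €1.09
Spiral notebook €6.35: all other tangible goods → 7.25% + 1% county = 8.25% → €0.52
Greeting card €6.32: all other tangible goods → 7.25% + 1% county = 8.25% → €0.52
Phone case €47.21: all other tangible goods → 7.25% + 1% county = 8.25% → €3.89
Haircut €28.74: taxable services → 7.25% + 0% county = 7.25% → €2.08
Ski goggles €70.10: sporting goods → 7% + 0% county = 7% → €4.91
Watch battery replacement €8.10: taxable services → 7.25% + 0% county = 7.25% → €0.59
Pair of dumbbells (15 lb) €43.87: sporting goods → 7% + 0% county = 7% → €3.07
Total tax = €3.48 + €5.09 + €1.09 + €0.52 + €0.52 + €3.89 + €2.08 + €4.91 + €0.59 + €3.07 = €25.24

€25.24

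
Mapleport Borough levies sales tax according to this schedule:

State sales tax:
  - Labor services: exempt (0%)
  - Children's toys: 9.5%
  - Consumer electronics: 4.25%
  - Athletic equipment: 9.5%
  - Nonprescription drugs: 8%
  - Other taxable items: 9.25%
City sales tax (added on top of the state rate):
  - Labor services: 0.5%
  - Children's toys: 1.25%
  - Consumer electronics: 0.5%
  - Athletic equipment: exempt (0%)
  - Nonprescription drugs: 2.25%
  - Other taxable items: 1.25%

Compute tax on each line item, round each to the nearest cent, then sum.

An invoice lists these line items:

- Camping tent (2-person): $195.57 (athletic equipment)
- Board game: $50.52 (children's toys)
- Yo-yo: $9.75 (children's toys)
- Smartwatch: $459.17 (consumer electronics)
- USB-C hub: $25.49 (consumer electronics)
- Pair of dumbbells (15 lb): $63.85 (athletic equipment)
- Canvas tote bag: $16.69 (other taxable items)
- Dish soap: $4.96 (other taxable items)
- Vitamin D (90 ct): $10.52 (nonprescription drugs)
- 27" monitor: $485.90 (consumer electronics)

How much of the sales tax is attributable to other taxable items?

Canvas tote bag $16.69: other taxable items → 9.25% + 1.25% city = 10.5% → $1.75
Dish soap $4.96: other taxable items → 9.25% + 1.25% city = 10.5% → $0.52
Tax on other taxable items = $1.75 + $0.52 = $2.27

$2.27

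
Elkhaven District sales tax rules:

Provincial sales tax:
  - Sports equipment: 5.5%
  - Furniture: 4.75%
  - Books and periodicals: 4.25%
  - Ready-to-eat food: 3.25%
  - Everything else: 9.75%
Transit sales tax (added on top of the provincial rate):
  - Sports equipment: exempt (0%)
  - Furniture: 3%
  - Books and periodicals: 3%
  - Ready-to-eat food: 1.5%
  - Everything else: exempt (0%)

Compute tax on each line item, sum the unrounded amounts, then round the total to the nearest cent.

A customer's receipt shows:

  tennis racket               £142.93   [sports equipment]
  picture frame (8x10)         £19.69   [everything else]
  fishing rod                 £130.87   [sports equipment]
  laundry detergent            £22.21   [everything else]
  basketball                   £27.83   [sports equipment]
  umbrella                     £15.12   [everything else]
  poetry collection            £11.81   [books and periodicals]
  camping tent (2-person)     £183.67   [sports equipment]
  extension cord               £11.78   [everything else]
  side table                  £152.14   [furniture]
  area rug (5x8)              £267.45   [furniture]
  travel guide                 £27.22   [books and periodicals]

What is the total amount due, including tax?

Tennis racket £142.93: sports equipment → 5.5% + 0% transit = 5.5% → £7.86115
Picture frame (8x10) £19.69: everything else → 9.75% + 0% transit = 9.75% → £1.919775
Fishing rod £130.87: sports equipment → 5.5% + 0% transit = 5.5% → £7.19785
Laundry detergent £22.21: everything else → 9.75% + 0% transit = 9.75% → £2.165475
Basketball £27.83: sports equipment → 5.5% + 0% transit = 5.5% → £1.53065
Umbrella £15.12: everything else → 9.75% + 0% transit = 9.75% → £1.4742
Poetry collection £11.81: books and periodicals → 4.25% + 3% transit = 7.25% → £0.856225
Camping tent (2-person) £183.67: sports equipment → 5.5% + 0% transit = 5.5% → £10.10185
Extension cord £11.78: everything else → 9.75% + 0% transit = 9.75% → £1.14855
Side table £152.14: furniture → 4.75% + 3% transit = 7.75% → £11.79085
Area rug (5x8) £267.45: furniture → 4.75% + 3% transit = 7.75% → £20.727375
Travel guide £27.22: books and periodicals → 4.25% + 3% transit = 7.25% → £1.97345
Subtotal = £1012.72; unrounded tax = £68.7474 → £68.75; total due = £1081.47

£1081.47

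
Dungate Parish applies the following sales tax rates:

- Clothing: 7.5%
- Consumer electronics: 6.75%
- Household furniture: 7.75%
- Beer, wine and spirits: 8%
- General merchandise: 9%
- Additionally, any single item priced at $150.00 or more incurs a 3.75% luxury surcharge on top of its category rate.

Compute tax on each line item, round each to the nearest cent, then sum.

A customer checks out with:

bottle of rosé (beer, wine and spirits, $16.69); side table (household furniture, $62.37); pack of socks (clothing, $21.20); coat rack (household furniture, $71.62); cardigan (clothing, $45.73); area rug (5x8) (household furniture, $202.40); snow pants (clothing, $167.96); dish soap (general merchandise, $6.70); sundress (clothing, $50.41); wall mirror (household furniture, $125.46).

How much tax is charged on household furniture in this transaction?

$43.38

Side table $62.37: household furniture → 7.75% → $4.83
Coat rack $71.62: household furniture → 7.75% → $5.55
Area rug (5x8) $202.40: household furniture → 7.75% + 3.75% surcharge = 11.5% → $23.28
Wall mirror $125.46: household furniture → 7.75% → $9.72
Tax on household furniture = $4.83 + $5.55 + $23.28 + $9.72 = $43.38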